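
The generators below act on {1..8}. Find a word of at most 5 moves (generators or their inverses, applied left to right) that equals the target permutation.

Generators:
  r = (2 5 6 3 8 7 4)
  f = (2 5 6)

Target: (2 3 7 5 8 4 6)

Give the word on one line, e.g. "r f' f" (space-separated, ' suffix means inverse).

  after f: (2 5 6)
  after r: (2 6 5 3 8 7 4)
  after r: (2 3 7)(4 5 8)
  after f': (2 3 7 6 5 8 4)
  after f': (2 3 7 5 8 4 6)

f r r f' f'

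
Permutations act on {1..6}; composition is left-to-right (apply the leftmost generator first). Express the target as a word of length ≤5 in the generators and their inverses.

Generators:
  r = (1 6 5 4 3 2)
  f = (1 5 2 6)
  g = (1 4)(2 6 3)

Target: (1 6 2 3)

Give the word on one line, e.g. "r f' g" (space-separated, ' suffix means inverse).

f r' g r f

  after f: (1 5 2 6)
  after r': (1 6 2)(3 4 5)
  after g: (1 3)(2 4 5)
  after r: (1 2 3 6 5)
  after f: (1 6 2 3)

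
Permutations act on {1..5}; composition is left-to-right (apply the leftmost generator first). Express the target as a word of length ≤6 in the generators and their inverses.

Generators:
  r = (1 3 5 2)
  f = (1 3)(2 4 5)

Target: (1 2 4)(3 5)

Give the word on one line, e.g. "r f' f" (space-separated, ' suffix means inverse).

  after r: (1 3 5 2)
  after r: (1 5)(2 3)
  after f: (1 2)(3 4 5)
  after r': (1 5)(3 4)
  after f: (1 2 4)(3 5)

r r f r' f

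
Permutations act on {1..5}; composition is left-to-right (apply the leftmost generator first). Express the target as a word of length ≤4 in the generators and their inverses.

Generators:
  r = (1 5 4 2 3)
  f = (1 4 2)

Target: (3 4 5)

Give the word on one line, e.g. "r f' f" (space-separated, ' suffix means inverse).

  after f: (1 4 2)
  after r: (1 2 5 4 3)
  after r: (1 3 5 2 4)
  after r: (3 4 5)

f r r r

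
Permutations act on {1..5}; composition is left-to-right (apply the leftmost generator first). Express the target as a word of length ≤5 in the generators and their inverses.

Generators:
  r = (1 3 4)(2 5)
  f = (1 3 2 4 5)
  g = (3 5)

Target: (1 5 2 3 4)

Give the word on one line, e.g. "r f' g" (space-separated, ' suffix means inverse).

  after g': (3 5)
  after f': (1 5)(2 3 4)
  after f': (1 4 3 2)
  after g: (1 4 5 3 2)
  after f: (1 5 2 3 4)

g' f' f' g f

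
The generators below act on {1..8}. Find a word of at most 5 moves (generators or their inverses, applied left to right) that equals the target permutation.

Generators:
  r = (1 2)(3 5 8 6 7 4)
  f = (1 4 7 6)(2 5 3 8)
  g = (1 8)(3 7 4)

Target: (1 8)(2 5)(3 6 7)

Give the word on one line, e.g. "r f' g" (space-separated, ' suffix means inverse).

g' r g r'

  after g': (1 8)(3 4 7)
  after r: (1 6 7 5 8 2)
  after g: (1 6 4 3 7 5)(2 8)
  after r': (1 8)(2 5)(3 6 7)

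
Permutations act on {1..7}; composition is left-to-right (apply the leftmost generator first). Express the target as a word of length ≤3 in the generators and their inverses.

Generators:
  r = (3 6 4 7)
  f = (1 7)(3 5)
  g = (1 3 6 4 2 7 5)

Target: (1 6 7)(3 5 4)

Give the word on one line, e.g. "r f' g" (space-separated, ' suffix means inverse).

f r' r'

  after f: (1 7)(3 5)
  after r': (1 4 6 3 5 7)
  after r': (1 6 7)(3 5 4)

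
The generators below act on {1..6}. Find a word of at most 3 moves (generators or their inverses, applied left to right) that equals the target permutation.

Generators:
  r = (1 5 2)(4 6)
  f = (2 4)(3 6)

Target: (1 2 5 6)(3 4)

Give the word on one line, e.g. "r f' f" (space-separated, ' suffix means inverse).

r f r

  after r: (1 5 2)(4 6)
  after f: (1 5 4 3 6 2)
  after r: (1 2 5 6)(3 4)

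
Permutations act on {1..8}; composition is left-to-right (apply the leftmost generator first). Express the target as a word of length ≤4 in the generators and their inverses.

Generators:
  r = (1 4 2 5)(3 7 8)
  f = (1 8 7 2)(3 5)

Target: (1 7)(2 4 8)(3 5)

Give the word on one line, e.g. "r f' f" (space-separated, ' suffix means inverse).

f' r f' r

  after f': (1 2 7 8)(3 5)
  after r: (1 5 7 3)(2 8 4)
  after f': (1 3 2)(4 7 5 8)
  after r: (1 7)(2 4 8)(3 5)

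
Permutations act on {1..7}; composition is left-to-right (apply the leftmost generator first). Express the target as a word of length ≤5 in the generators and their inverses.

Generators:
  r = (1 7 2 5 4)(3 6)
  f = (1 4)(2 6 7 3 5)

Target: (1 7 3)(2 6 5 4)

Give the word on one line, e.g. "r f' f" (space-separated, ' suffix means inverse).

f r r

  after f: (1 4)(2 6 7 3 5)
  after r: (2 3 4 7 6)
  after r: (1 7 3)(2 6 5 4)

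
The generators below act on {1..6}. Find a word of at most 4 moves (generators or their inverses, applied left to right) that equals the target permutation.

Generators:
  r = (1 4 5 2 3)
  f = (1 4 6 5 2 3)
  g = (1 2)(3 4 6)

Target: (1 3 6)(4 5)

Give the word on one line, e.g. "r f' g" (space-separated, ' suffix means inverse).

  after f: (1 4 6 5 2 3)
  after f: (1 6 2)(3 4 5)
  after g: (1 3 6)(4 5)

f f g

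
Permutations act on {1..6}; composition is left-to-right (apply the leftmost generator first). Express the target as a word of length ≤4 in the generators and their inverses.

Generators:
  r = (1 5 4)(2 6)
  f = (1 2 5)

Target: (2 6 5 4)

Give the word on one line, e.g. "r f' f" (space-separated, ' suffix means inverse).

  after r: (1 5 4)(2 6)
  after f: (2 6 5 4)

r f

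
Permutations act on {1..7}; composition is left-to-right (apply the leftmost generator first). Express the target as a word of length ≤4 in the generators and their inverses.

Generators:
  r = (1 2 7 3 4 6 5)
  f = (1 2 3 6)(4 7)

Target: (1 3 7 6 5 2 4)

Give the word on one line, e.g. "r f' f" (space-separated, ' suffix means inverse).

  after r: (1 2 7 3 4 6 5)
  after f: (1 3 7 6 5 2 4)

r f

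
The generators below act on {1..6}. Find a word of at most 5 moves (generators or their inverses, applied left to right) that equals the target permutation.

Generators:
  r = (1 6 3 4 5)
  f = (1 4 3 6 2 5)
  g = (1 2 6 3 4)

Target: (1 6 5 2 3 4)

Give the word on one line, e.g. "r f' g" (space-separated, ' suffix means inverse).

  after g: (1 2 6 3 4)
  after g: (1 6 4 2 3)
  after f': (1 3 5 2 4 6)
  after r': (1 6 5 2 3 4)

g g f' r'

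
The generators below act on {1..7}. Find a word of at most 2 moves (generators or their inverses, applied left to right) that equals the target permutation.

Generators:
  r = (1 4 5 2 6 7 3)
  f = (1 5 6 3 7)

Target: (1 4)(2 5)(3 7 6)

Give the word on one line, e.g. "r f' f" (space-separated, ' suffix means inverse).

r f'

  after r: (1 4 5 2 6 7 3)
  after f': (1 4)(2 5)(3 7 6)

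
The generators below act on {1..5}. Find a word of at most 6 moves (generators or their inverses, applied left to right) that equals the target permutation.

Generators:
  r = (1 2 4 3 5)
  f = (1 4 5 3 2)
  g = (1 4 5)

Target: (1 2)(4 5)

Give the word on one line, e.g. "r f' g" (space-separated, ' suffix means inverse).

  after g': (1 5 4)
  after f': (1 4 2 3 5)
  after f': (2 5)(3 4)
  after r: (1 2)(4 5)

g' f' f' r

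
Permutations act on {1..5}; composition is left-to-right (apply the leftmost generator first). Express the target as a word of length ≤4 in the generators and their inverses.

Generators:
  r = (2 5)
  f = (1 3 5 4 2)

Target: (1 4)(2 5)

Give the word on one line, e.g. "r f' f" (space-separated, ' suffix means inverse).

  after f': (1 2 4 5 3)
  after r: (1 5 3)(2 4)
  after f: (1 4)
  after r': (1 4)(2 5)

f' r f r'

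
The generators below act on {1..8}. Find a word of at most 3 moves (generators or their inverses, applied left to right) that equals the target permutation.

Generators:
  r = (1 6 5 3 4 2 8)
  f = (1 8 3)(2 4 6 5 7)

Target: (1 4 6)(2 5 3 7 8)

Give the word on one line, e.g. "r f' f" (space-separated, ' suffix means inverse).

  after r': (1 8 2 4 3 5 6)
  after f: (1 3 7 2 6 8 4)
  after r: (1 4 6)(2 5 3 7 8)

r' f r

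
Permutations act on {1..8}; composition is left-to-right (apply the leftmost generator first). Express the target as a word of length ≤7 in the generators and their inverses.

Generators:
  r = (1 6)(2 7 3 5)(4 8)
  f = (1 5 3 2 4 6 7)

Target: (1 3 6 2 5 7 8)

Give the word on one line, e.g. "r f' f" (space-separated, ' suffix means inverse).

r r r f r

  after r: (1 6)(2 7 3 5)(4 8)
  after r: (2 3)(5 7)
  after r: (1 6)(2 5 3 7)(4 8)
  after f: (1 7 4 8 6 5 2 3)
  after r: (1 3 6 2 5 7 8)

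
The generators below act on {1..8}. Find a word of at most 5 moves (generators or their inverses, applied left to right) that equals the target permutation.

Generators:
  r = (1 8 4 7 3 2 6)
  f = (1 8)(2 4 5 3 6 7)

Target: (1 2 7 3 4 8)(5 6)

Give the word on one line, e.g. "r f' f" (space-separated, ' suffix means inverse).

r' f f

  after r': (1 6 2 3 7 4 8)
  after f: (1 7 5 3 2 6 4)
  after f: (1 2 7 3 4 8)(5 6)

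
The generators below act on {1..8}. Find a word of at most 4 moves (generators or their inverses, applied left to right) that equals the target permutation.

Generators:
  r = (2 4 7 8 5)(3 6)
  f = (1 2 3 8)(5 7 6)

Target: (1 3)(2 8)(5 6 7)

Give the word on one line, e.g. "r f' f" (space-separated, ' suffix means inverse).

  after f: (1 2 3 8)(5 7 6)
  after f: (1 3)(2 8)(5 6 7)

f f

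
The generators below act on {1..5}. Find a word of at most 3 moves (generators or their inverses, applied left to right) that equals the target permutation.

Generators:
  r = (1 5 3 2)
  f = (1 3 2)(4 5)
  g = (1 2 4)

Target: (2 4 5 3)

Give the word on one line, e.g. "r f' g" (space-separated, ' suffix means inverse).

g r

  after g: (1 2 4)
  after r: (2 4 5 3)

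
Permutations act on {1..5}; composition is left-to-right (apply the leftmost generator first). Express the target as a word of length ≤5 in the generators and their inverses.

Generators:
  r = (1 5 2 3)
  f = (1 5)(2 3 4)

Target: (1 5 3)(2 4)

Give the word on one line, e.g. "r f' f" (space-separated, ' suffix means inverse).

  after r: (1 5 2 3)
  after f': (3 5 4)
  after f': (1 5 3)(2 4)

r f' f'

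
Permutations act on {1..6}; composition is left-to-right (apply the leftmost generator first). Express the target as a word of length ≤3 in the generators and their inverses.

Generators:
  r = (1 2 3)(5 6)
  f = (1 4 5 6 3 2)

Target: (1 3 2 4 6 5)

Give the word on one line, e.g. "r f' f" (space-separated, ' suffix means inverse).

  after r': (1 3 2)(5 6)
  after f: (1 2 4 5 3)
  after r: (1 3 2 4 6 5)

r' f r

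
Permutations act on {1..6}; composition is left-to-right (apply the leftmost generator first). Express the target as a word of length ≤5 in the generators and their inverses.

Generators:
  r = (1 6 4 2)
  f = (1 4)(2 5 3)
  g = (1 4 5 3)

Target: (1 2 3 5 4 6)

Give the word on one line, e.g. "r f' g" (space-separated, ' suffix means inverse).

f f r'

  after f: (1 4)(2 5 3)
  after f: (2 3 5)
  after r': (1 2 3 5 4 6)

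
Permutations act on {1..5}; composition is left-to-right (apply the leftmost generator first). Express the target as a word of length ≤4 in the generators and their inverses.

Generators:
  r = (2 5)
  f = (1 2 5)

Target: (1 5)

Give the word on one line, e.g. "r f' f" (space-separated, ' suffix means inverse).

  after f: (1 2 5)
  after f: (1 5 2)
  after r': (1 2)
  after f: (1 5)

f f r' f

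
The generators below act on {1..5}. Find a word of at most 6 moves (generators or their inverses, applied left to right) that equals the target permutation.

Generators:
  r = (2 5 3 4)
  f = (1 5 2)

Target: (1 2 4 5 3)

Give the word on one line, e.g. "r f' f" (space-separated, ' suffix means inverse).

  after f: (1 5 2)
  after r': (1 2)(3 5 4)
  after f': (1 5 4 3)
  after r': (1 2 4 5 3)

f r' f' r'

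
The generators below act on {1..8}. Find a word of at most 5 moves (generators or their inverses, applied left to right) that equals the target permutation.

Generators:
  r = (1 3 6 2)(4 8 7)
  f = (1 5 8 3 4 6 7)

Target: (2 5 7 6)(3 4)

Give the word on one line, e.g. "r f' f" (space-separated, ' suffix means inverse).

f' r' f' r f'

  after f': (1 7 6 4 3 8 5)
  after r': (1 8 5 2 6 7 3 4)
  after f': (1 5 2 4 7 8)
  after r: (1 5)(2 8 3 6)
  after f': (2 5 7 6)(3 4)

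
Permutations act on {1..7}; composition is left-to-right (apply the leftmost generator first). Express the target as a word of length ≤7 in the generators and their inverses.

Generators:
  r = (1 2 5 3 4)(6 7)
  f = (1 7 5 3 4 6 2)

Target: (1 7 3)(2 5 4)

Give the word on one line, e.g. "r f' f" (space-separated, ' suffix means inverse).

f' r' f' f' r

  after f': (1 2 6 4 3 5 7)
  after r': (2 7 4 5 6 3)
  after f': (1 2)(3 6 5 4 7)
  after f': (1 6 7 5 3 4)
  after r: (1 7 3)(2 5 4)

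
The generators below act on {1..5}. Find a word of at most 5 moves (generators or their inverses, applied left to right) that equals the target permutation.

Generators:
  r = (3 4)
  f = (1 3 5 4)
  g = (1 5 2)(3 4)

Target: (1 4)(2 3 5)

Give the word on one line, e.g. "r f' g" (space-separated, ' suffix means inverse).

g r f

  after g: (1 5 2)(3 4)
  after r: (1 5 2)
  after f: (1 4)(2 3 5)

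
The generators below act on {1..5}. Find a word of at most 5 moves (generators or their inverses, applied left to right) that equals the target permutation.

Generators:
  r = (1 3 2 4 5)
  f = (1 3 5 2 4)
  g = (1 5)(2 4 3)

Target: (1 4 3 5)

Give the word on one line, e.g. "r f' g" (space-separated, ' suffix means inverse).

  after r: (1 3 2 4 5)
  after f': (3 5 4)
  after g': (1 5 2 3)
  after f: (1 2 5 4)
  after f: (1 4 3 5)

r f' g' f f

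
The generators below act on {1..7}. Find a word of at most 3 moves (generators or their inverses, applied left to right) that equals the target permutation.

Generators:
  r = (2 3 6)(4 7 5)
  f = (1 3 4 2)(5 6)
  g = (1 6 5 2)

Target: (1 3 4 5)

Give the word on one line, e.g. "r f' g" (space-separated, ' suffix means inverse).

f g'

  after f: (1 3 4 2)(5 6)
  after g': (1 3 4 5)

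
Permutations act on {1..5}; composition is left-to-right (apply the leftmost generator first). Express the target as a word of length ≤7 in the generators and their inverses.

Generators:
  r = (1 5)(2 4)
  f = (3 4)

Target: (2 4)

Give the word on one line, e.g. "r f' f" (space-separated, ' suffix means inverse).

f' r f' r f'

  after f': (3 4)
  after r: (1 5)(2 4 3)
  after f': (1 5)(2 3)
  after r: (2 3 4)
  after f': (2 4)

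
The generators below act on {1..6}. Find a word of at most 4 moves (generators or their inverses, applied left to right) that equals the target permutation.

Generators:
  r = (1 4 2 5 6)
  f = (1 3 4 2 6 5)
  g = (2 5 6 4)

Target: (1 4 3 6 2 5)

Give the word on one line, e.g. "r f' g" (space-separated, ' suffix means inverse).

g' r f g'

  after g': (2 4 6 5)
  after r: (1 4)
  after f: (1 2 6 5)(3 4)
  after g': (1 4 3 6 2 5)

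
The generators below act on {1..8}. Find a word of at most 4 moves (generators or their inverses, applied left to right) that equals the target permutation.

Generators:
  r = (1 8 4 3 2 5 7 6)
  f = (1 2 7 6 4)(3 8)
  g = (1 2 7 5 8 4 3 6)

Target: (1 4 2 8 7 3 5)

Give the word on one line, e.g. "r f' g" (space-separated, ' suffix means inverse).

  after r': (1 6 7 5 2 3 4 8)
  after g: (2 6 5 7 8)
  after r: (1 8 5 6 7 4 3 2)
  after r: (1 4 2 8 7 3 5)

r' g r r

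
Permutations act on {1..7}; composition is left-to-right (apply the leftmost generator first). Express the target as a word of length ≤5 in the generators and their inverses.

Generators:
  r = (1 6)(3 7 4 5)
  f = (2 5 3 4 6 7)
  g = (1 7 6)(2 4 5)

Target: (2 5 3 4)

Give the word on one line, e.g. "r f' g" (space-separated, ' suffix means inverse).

  after g: (1 7 6)(2 4 5)
  after f': (1 6)(2 3 5 7 4)
  after r': (2 5 3 4)

g f' r'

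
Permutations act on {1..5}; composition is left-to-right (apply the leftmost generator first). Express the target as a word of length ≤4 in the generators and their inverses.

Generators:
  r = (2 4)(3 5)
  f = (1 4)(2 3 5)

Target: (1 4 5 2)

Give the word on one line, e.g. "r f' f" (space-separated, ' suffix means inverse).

r' f'

  after r': (2 4)(3 5)
  after f': (1 4 5 2)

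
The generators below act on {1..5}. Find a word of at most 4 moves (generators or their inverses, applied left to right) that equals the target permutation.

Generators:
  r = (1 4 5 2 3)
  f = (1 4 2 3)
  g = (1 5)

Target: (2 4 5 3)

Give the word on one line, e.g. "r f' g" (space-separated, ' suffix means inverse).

  after g: (1 5)
  after r: (1 2 3)(4 5)
  after f: (1 3 4 5 2)
  after f: (2 4 5 3)

g r f f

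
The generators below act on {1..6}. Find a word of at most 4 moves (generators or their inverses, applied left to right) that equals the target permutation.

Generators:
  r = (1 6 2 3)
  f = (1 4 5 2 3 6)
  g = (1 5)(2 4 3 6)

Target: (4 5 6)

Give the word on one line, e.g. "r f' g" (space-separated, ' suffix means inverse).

r' g' f'

  after r': (1 3 2 6)
  after g': (1 4 2 3 6 5)
  after f': (4 5 6)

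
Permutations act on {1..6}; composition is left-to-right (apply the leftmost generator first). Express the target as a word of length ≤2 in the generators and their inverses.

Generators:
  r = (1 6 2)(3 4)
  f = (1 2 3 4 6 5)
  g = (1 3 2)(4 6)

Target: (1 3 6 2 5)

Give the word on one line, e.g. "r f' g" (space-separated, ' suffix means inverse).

r' f

  after r': (1 2 6)(3 4)
  after f: (1 3 6 2 5)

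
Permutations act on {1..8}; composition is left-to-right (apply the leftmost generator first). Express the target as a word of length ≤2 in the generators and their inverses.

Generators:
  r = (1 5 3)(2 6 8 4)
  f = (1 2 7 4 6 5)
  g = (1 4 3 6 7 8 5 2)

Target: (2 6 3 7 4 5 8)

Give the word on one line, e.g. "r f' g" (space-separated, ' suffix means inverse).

  after g': (1 2 5 8 7 6 3 4)
  after f': (2 6 3 7 4 5 8)

g' f'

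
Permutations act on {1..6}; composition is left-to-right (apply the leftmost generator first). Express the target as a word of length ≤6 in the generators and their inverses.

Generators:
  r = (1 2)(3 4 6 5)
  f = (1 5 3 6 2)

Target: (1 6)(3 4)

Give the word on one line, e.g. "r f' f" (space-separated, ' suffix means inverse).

  after r': (1 2)(3 5 6 4)
  after r': (3 6)(4 5)
  after r': (1 2)(3 4 6 5)
  after f': (1 6)(3 4)

r' r' r' f'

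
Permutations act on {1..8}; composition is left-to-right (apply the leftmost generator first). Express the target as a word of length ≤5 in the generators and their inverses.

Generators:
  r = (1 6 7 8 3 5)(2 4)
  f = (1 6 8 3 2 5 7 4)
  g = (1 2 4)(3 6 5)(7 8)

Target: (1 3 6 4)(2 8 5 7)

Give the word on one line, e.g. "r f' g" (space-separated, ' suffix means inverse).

g r' f' g f

  after g: (1 2 4)(3 6 5)(7 8)
  after r': (1 4 5 8 6 3)
  after f': (1 7 5 6 8)(2 3 4)
  after g: (1 8 2 6 7 3)
  after f: (1 3 6 4)(2 8 5 7)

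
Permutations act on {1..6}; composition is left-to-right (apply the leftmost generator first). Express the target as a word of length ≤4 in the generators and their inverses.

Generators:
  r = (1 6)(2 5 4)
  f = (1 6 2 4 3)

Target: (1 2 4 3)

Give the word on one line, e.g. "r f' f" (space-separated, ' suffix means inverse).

  after r: (1 6)(2 5 4)
  after r: (2 4 5)
  after r: (1 6)
  after f: (1 2 4 3)

r r r f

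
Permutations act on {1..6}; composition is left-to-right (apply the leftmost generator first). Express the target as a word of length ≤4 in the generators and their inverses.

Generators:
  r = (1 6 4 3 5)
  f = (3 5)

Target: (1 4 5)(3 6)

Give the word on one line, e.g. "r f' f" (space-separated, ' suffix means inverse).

  after f': (3 5)
  after r: (1 6 4 3)
  after r: (1 4 5)(3 6)

f' r r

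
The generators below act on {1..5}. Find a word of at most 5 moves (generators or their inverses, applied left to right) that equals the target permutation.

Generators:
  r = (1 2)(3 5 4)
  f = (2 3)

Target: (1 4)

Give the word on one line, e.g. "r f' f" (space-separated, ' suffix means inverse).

  after r: (1 2)(3 5 4)
  after f': (1 3 5 4 2)
  after f': (1 2)(3 5 4)
  after f': (1 3 5 4 2)
  after r': (1 4)

r f' f' f' r'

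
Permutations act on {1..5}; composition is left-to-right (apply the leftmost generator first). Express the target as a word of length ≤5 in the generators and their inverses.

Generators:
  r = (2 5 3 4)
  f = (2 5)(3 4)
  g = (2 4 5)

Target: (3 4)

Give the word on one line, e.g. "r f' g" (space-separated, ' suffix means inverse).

  after f': (2 5)(3 4)
  after g: (3 5 4)
  after f: (2 5 3)
  after r': (3 4)

f' g f r'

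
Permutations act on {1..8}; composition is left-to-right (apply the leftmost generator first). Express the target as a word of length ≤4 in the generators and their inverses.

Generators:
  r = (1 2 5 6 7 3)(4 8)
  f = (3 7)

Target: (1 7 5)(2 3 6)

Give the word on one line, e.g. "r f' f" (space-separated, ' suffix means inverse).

  after r: (1 2 5 6 7 3)(4 8)
  after r: (1 5 7)(2 6 3)
  after r: (1 6)(2 7)(3 5)(4 8)
  after r: (1 7 5)(2 3 6)

r r r r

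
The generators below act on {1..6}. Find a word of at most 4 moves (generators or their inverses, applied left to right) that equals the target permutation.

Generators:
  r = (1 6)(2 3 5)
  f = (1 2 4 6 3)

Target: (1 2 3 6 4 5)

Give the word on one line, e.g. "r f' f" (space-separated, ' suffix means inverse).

  after r: (1 6)(2 3 5)
  after r: (2 5 3)
  after f': (1 3)(2 5 6 4)
  after r': (1 2 3 6 4 5)

r r f' r'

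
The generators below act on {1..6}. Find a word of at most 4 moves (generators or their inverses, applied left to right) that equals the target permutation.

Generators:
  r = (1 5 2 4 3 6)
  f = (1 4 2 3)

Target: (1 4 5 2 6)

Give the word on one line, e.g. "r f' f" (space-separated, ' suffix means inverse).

  after r': (1 6 3 4 2 5)
  after f': (1 6 2 5 3)
  after r': (1 3 6 5 4 2)
  after r': (1 4 5 2 6)

r' f' r' r'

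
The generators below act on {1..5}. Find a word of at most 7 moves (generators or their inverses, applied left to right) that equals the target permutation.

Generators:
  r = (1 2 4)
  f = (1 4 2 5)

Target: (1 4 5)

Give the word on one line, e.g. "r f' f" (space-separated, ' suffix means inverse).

  after r: (1 2 4)
  after f: (1 5)
  after r: (1 5 2 4)
  after f': (1 2)(4 5)
  after r: (1 4 5)

r f r f' r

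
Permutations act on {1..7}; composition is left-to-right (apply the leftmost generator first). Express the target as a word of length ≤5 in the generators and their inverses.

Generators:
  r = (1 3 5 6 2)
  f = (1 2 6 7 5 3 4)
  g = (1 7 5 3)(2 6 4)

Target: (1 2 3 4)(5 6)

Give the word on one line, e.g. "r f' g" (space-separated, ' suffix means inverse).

  after g: (1 7 5 3)(2 6 4)
  after f: (1 5 4 6)(2 7 3)
  after r': (1 3 6 2 7)(4 5)
  after g: (2 5)(3 4)
  after r': (1 2 3 4)(5 6)

g f r' g r'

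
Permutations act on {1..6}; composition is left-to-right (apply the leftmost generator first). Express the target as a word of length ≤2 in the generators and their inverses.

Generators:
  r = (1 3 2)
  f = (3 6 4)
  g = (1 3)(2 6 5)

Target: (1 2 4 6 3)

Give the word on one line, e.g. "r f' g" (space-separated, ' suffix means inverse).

  after r': (1 2 3)
  after f': (1 2 4 6 3)

r' f'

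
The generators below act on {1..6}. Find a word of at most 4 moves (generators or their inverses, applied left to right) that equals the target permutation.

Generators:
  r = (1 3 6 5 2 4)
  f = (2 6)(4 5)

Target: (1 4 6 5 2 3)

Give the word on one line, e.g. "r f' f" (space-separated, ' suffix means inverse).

f r' f' f'

  after f: (2 6)(4 5)
  after r': (1 4 6 5 2 3)
  after f': (1 5 6 4 2 3)
  after f': (1 4 6 5 2 3)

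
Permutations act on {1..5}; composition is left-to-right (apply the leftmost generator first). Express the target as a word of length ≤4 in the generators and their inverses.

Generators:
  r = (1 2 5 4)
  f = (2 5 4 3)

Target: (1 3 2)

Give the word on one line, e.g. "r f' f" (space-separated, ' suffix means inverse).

r' f

  after r': (1 4 5 2)
  after f: (1 3 2)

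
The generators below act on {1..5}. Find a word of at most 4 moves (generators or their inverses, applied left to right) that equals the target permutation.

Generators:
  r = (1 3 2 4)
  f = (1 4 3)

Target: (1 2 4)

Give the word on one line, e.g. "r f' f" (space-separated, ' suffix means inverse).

  after r: (1 3 2 4)
  after r: (1 2)(3 4)
  after f: (1 2 4)

r r f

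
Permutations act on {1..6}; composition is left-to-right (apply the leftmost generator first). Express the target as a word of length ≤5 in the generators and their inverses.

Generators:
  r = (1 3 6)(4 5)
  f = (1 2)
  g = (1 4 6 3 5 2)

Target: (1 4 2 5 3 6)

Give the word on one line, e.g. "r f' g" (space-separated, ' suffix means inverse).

g' f g' f' g

  after g': (1 2 5 3 6 4)
  after f: (2 5 3 6 4)
  after g': (1 2 3 4 5 6)
  after f': (2 3 4 5 6)
  after g: (1 4 2 5 3 6)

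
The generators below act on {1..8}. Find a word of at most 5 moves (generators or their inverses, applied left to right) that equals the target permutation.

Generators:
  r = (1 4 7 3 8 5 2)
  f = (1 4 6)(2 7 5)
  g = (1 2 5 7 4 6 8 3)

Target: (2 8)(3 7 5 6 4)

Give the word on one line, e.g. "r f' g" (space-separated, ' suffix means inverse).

r g' f' r

  after r: (1 4 7 3 8 5 2)
  after g': (1 7 8 2 3 6 4 5)
  after f': (1 2 3 4 7 8 5 6)
  after r: (2 8)(3 7 5 6 4)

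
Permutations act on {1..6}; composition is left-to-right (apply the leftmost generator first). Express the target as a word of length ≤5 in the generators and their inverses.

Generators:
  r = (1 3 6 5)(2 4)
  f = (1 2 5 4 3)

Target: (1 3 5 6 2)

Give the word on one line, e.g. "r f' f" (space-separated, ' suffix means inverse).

r' f f

  after r': (1 5 6 3)(2 4)
  after f: (1 4 5 6)(2 3)
  after f: (1 3 5 6 2)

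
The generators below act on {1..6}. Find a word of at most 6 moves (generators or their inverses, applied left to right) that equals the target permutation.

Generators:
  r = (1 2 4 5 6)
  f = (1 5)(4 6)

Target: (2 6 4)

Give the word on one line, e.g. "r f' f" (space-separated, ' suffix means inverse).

f r' f' r

  after f: (1 5)(4 6)
  after r': (1 4 5 6 2)
  after f': (1 6 2 5 4)
  after r: (2 6 4)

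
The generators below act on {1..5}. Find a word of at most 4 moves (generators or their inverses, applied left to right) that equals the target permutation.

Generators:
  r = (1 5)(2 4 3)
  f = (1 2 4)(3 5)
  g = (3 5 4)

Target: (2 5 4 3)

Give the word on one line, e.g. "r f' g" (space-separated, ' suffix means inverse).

  after f: (1 2 4)(3 5)
  after r: (1 4 5 2 3)
  after f: (2 5 4 3)

f r f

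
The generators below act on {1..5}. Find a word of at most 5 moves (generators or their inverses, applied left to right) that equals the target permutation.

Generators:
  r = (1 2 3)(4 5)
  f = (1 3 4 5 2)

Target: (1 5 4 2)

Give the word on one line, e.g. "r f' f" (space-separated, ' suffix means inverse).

  after f': (1 2 5 4 3)
  after r': (2 4)
  after r': (1 3 2 5 4)
  after f: (1 4 3)
  after r': (1 5 4 2)

f' r' r' f r'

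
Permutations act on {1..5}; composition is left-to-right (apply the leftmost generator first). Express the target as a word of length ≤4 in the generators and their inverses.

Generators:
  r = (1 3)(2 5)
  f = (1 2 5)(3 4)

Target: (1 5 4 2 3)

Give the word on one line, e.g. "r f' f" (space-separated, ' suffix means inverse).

f r f' r'

  after f: (1 2 5)(3 4)
  after r: (1 5 3 4)
  after f': (1 2)(4 5)
  after r': (1 5 4 2 3)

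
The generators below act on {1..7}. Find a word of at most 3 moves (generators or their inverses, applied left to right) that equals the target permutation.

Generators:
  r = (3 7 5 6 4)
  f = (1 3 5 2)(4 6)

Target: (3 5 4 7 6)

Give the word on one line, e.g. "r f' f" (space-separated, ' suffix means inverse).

r r

  after r: (3 7 5 6 4)
  after r: (3 5 4 7 6)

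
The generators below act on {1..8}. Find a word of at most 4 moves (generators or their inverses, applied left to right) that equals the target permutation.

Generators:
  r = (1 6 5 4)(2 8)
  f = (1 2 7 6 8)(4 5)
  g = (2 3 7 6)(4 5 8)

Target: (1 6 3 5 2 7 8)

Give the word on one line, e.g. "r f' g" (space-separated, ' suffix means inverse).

  after g': (2 6 7 3)(4 8 5)
  after g': (2 7)(3 6)(4 5 8)
  after r: (1 6 3 5 2 7 8)

g' g' r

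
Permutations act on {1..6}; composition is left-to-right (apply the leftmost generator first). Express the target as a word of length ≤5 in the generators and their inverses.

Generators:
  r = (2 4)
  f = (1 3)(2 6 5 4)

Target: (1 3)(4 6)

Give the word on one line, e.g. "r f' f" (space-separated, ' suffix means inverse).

  after f: (1 3)(2 6 5 4)
  after r: (1 3)(2 6 5)
  after f': (4 5)
  after f': (1 3)(2 4 6)
  after r: (1 3)(4 6)

f r f' f' r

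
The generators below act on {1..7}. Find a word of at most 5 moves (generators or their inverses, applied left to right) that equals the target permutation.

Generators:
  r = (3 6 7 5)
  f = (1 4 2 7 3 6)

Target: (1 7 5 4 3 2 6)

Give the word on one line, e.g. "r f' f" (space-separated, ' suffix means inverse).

  after r: (3 6 7 5)
  after f: (1 4 2 7 5 6 3)
  after f: (1 2 3 4 7 5)
  after f: (1 7 5 4 3 2 6)

r f f f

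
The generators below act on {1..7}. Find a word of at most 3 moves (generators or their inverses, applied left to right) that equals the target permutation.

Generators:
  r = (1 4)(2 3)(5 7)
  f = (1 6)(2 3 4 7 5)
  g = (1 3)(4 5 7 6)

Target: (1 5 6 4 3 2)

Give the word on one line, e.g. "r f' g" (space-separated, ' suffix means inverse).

  after r: (1 4)(2 3)(5 7)
  after g: (1 5 6 4 3 2)

r g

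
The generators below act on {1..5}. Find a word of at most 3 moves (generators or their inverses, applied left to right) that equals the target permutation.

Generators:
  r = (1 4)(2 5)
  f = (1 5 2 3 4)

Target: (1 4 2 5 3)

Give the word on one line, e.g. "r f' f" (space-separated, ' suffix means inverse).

  after f': (1 4 3 2 5)
  after r: (3 5 4)
  after f': (1 4 2 5 3)

f' r f'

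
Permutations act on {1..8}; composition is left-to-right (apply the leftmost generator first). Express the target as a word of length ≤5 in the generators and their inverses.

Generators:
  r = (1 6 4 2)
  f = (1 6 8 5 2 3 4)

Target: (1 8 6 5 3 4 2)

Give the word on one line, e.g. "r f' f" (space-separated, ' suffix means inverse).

  after f: (1 6 8 5 2 3 4)
  after f: (1 8 2 4 6 5 3)
  after r: (1 8)(3 6 5)
  after r: (1 8 6 5 3 4 2)

f f r r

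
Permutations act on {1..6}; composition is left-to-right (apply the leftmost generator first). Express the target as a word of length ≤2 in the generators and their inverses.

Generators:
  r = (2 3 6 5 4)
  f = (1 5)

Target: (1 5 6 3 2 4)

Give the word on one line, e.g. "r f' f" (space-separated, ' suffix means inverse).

r' f'

  after r': (2 4 5 6 3)
  after f': (1 5 6 3 2 4)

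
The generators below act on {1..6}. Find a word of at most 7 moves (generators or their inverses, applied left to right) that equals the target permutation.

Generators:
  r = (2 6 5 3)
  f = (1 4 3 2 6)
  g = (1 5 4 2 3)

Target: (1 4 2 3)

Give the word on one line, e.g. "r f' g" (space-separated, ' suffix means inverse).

f' r r f' r'

  after f': (1 6 2 3 4)
  after r: (1 5 3 4)
  after r: (1 3 4)(2 6 5)
  after f': (1 4 6 5 3)
  after r': (1 4 2 3)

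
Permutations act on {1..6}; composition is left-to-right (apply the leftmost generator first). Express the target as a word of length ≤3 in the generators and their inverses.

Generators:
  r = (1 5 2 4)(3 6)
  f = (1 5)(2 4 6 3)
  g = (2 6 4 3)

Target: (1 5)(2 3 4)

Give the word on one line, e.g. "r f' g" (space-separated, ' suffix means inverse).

  after g: (2 6 4 3)
  after f: (1 5)(2 3 4)

g f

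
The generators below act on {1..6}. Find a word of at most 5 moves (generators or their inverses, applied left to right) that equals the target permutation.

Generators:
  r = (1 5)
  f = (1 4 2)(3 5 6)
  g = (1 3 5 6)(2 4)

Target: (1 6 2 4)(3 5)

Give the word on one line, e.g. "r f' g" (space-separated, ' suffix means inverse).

f' r' f r g

  after f': (1 2 4)(3 6 5)
  after r': (1 2 4 5 3 6)
  after f: (4 6)
  after r: (1 5)(4 6)
  after g: (1 6 2 4)(3 5)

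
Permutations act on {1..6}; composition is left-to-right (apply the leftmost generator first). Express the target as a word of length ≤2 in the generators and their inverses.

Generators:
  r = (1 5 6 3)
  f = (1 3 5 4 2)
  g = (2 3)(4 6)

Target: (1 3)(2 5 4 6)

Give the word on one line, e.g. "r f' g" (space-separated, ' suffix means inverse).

g f

  after g: (2 3)(4 6)
  after f: (1 3)(2 5 4 6)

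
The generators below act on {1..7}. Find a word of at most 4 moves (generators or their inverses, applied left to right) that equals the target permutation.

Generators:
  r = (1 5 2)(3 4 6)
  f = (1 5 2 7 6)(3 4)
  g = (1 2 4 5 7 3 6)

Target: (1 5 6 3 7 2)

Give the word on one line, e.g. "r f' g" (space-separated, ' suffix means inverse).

r' f'

  after r': (1 2 5)(3 6 4)
  after f': (1 5 6 3 7 2)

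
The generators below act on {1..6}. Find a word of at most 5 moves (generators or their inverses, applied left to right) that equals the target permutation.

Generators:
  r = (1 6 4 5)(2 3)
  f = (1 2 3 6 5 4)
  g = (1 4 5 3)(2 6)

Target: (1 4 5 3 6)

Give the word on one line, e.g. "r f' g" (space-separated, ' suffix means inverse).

  after g': (1 3 5 4)(2 6)
  after r': (1 2)(3 4 5 6)
  after g': (1 6 5 2 3)
  after r: (1 4 5 3 6)

g' r' g' r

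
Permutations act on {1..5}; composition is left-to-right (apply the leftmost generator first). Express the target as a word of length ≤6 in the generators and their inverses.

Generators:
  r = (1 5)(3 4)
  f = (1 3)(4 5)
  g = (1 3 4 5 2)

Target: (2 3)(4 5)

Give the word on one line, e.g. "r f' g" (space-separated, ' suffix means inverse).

g g r g'

  after g: (1 3 4 5 2)
  after g: (1 4 2 3 5)
  after r: (1 3)(2 4)
  after g': (2 3)(4 5)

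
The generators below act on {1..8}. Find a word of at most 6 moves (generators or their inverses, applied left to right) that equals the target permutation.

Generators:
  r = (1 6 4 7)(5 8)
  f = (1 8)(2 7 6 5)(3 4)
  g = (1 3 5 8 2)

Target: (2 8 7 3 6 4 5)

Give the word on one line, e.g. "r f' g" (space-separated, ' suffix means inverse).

f g' r f

  after f: (1 8)(2 7 6 5)(3 4)
  after g': (1 5 8 2 7 6 3 4)
  after r: (1 8 2)(3 7 4 6)
  after f: (2 8 7 3 6 4 5)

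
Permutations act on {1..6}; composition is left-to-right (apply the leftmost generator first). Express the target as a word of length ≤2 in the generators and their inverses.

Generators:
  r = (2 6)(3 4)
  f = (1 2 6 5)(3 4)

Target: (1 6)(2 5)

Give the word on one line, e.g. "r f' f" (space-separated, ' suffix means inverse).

f' f'

  after f': (1 5 6 2)(3 4)
  after f': (1 6)(2 5)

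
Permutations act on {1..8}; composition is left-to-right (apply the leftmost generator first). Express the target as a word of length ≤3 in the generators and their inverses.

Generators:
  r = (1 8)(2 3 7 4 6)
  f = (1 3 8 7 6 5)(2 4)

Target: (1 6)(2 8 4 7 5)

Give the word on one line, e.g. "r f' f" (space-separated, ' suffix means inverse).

  after f': (1 5 6 7 8 3)(2 4)
  after r': (1 5 4 6 3 8 2 7)
  after f': (1 6)(2 8 4 7 5)

f' r' f'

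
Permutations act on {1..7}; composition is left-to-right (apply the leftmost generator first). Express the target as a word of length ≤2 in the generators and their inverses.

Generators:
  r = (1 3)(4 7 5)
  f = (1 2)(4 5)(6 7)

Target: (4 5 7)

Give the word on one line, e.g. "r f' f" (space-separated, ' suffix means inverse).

  after r: (1 3)(4 7 5)
  after r: (4 5 7)

r r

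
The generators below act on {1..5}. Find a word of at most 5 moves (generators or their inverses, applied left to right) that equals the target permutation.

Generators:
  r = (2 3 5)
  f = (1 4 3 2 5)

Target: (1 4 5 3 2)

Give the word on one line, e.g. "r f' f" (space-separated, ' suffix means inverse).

r f' r' f'

  after r: (2 3 5)
  after f': (1 5 3 2 4)
  after r': (1 3 5 2 4)
  after f': (1 4 5 3 2)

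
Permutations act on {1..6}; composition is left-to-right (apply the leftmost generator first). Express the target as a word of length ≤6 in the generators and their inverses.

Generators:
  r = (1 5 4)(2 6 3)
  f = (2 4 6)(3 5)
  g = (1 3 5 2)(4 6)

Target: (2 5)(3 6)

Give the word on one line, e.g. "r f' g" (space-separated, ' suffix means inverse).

  after f': (2 6 4)(3 5)
  after g': (1 2 4 5)
  after f': (1 6 4 3 5)
  after g: (1 4 5 3 2)
  after r: (2 5)(3 6)

f' g' f' g r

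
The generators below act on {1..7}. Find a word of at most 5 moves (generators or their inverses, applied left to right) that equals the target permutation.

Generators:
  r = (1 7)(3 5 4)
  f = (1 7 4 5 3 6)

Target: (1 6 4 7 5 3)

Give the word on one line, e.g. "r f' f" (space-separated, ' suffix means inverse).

  after r': (1 7)(3 4 5)
  after f': (3 7 6)
  after f': (1 6 5 4 7 3)
  after r': (1 6 3 7 4)
  after r': (1 6 4 7 5 3)

r' f' f' r' r'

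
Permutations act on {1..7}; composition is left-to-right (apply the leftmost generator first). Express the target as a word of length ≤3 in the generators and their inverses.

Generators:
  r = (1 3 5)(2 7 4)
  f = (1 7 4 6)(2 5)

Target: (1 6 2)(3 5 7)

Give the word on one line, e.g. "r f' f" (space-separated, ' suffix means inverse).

f' r' r'

  after f': (1 6 4 7)(2 5)
  after r': (1 6 7 5 4 2 3)
  after r': (1 6 2)(3 5 7)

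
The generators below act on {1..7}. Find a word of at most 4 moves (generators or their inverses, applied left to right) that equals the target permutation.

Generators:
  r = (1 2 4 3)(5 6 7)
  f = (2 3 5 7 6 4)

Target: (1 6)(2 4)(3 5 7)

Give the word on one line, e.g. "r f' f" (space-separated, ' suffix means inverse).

  after r': (1 3 4 2)(5 7 6)
  after f': (1 2)(3 6)
  after r: (1 4 3 7 5 6)
  after f': (1 6)(2 4)(3 5 7)

r' f' r f'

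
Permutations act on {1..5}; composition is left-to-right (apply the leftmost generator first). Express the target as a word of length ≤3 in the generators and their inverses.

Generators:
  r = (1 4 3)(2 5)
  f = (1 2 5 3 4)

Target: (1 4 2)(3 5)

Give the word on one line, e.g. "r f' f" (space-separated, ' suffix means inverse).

f' r f

  after f': (1 4 3 5 2)
  after r: (1 3 2 4)
  after f: (1 4 2)(3 5)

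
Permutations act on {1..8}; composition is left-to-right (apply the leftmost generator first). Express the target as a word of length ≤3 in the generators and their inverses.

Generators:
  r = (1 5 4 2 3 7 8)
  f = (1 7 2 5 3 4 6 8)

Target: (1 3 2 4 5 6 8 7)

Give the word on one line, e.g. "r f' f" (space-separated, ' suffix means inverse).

  after r: (1 5 4 2 3 7 8)
  after f: (1 3 2 4 5 6 8 7)

r f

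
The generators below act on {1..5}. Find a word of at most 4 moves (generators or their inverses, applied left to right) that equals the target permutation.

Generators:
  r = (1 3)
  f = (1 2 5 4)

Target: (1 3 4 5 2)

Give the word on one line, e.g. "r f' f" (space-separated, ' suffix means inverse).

  after r: (1 3)
  after f': (1 3 4 5 2)

r f'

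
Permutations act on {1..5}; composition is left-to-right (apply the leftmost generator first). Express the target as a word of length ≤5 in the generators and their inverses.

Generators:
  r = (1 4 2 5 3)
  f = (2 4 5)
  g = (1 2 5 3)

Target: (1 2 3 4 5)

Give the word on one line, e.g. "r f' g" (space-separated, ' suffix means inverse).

  after g': (1 3 5 2)
  after r': (1 5 4)(2 3)
  after g: (1 3 5 4 2)
  after r': (1 5)(2 3)
  after f: (1 2 3 4 5)

g' r' g r' f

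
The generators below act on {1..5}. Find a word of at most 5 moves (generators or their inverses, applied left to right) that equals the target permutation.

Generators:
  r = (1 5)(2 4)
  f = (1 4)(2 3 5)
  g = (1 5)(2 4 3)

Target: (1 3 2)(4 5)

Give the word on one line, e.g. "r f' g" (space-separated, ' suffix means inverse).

r f' r r

  after r: (1 5)(2 4)
  after f': (1 3 2)(4 5)
  after r: (1 3 4)(2 5)
  after r: (1 3 2)(4 5)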